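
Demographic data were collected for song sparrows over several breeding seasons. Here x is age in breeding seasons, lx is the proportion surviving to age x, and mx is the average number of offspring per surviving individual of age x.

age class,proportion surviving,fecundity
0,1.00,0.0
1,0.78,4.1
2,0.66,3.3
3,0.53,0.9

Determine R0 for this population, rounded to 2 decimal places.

lx·mx by age: 0, 3.198, 2.178, 0.477
R0 = Σ lx·mx = 5.853 → 5.85

5.85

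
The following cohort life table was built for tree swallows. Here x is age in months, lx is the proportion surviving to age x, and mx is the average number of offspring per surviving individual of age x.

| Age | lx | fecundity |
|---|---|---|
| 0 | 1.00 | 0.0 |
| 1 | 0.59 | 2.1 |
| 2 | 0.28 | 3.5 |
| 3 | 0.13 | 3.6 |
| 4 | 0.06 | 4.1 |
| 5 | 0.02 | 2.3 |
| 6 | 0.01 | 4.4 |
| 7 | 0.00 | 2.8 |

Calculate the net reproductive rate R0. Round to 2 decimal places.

3.02

lx·mx by age: 0, 1.239, 0.98, 0.468, 0.246, 0.046, 0.044, 0
R0 = Σ lx·mx = 3.023 → 3.02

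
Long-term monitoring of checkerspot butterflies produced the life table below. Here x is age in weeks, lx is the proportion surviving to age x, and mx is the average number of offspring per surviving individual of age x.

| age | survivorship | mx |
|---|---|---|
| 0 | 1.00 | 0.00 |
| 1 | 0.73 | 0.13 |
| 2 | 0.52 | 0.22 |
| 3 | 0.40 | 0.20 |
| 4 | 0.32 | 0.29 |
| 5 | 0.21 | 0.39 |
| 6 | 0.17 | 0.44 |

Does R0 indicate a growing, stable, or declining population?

R0 = Σ lx·mx = 0 + 0.0949 + 0.1144 + 0.08 + 0.0928 + 0.0819 + 0.0748 = 0.5388
R0 < 1, so the population is declining.

declining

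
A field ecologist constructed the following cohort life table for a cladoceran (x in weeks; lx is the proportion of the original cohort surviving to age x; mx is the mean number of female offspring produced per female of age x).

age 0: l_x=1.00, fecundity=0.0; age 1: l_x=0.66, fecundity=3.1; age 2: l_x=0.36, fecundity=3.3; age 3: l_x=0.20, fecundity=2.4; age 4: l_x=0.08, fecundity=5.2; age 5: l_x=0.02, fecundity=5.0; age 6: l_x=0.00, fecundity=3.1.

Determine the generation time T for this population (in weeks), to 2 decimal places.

lx·mx: 0, 2.046, 1.188, 0.48, 0.416, 0.1, 0 → R0 = 4.23
x·lx·mx: 0, 2.046, 2.376, 1.44, 1.664, 0.5, 0 → Σ = 8.026
T = 8.026 / 4.23 = 1.8974… → 1.90

1.90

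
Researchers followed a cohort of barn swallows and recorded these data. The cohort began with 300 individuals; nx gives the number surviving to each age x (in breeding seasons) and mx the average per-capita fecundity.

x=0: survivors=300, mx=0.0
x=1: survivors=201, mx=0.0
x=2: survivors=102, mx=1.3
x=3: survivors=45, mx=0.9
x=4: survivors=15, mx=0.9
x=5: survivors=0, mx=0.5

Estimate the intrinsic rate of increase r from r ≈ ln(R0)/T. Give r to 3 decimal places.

lx = nx/n0 = nx/300: 1, 0.67, 0.34, 0.15, 0.05, 0
R0 = Σ lx·mx = 0 + 0 + 0.442 + 0.135 + 0.045 + 0 = 0.622
Σ x·lx·mx = 1.469; T = 1.469/0.622 = 2.36174…
r ≈ ln(R0)/T = ln(0.622)/2.36174… = -0.20104… → -0.201

-0.201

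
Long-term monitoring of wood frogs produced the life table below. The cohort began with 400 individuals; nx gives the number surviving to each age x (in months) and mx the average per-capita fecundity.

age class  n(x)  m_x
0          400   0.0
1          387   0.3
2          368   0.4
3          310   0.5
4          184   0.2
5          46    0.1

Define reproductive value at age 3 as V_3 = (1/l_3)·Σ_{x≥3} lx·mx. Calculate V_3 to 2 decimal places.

lx = nx/n0 = nx/400: 1, 0.9675, 0.92, 0.775, 0.46, 0.115
lx·mx for x ≥ 3: 0.3875, 0.092, 0.0115 → sum = 0.491
V_3 = 0.491 / l_3 = 0.491 / 0.775 = 0.633548… → 0.63

0.63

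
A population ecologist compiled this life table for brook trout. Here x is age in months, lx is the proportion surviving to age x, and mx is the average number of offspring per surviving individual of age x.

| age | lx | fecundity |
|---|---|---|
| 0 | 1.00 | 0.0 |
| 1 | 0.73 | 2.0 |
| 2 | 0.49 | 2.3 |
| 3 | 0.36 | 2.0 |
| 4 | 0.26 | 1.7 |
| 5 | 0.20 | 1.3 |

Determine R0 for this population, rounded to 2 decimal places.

4.01

lx·mx by age: 0, 1.46, 1.127, 0.72, 0.442, 0.26
R0 = Σ lx·mx = 4.009 → 4.01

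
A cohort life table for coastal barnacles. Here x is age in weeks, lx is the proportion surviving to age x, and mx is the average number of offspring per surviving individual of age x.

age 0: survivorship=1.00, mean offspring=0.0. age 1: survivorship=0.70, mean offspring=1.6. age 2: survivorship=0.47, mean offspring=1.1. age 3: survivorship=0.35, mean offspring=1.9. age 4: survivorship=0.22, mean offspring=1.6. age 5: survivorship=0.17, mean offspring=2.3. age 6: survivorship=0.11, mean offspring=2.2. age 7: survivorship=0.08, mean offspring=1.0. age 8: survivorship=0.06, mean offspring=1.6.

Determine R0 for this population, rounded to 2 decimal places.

lx·mx by age: 0, 1.12, 0.517, 0.665, 0.352, 0.391, 0.242, 0.08, 0.096
R0 = Σ lx·mx = 3.463 → 3.46

3.46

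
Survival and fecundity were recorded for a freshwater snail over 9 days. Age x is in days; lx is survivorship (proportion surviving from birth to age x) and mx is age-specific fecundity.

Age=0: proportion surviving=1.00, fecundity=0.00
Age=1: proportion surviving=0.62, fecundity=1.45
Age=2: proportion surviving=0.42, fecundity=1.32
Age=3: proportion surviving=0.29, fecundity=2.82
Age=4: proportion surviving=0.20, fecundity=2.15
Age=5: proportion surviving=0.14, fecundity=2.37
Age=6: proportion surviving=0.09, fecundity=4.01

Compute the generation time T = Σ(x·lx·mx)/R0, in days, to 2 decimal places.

lx·mx: 0, 0.899, 0.5544, 0.8178, 0.43, 0.3318, 0.3609 → R0 = 3.3939
x·lx·mx: 0, 0.899, 1.1088, 2.4534, 1.72, 1.659, 2.1654 → Σ = 10.0056
T = 10.0056 / 3.3939 = 2.948113… → 2.95

2.95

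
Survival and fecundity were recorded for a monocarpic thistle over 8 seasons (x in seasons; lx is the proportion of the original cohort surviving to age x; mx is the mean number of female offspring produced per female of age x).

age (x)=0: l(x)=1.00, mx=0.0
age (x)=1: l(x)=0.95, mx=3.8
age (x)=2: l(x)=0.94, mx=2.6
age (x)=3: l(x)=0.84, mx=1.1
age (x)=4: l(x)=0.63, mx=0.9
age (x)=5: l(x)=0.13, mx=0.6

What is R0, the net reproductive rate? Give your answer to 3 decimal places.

7.623

lx·mx by age: 0, 3.61, 2.444, 0.924, 0.567, 0.078
R0 = Σ lx·mx = 7.623 → 7.623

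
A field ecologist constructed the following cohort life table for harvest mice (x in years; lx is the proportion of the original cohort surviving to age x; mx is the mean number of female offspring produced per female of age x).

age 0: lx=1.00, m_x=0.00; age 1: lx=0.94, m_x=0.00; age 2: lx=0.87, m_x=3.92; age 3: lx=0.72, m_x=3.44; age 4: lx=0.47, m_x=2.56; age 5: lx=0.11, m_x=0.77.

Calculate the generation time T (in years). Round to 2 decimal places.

lx·mx: 0, 0, 3.4104, 2.4768, 1.2032, 0.0847 → R0 = 7.1751
x·lx·mx: 0, 0, 6.8208, 7.4304, 4.8128, 0.4235 → Σ = 19.4875
T = 19.4875 / 7.1751 = 2.71599… → 2.72

2.72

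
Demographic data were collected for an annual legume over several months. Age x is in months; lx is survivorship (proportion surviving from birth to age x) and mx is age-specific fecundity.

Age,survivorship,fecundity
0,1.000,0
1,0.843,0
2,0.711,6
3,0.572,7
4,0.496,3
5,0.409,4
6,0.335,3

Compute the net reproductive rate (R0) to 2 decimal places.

lx·mx by age: 0, 0, 4.266, 4.004, 1.488, 1.636, 1.005
R0 = Σ lx·mx = 12.399 → 12.40

12.40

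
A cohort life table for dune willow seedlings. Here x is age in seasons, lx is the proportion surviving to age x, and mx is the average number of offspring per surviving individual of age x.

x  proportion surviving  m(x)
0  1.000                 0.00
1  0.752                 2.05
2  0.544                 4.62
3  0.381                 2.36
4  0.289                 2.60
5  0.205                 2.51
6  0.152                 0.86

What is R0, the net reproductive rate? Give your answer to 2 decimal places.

lx·mx by age: 0, 1.5416, 2.51328, 0.89916, 0.7514, 0.51455, 0.13072
R0 = Σ lx·mx = 6.35071 → 6.35

6.35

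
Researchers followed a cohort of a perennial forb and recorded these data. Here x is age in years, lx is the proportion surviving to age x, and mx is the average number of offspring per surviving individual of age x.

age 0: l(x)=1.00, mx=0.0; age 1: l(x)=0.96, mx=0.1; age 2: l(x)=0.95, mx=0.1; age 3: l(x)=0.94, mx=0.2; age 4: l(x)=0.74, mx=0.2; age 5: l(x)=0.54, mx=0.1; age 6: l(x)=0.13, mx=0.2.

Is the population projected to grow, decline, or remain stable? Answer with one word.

declining

R0 = Σ lx·mx = 0 + 0.096 + 0.095 + 0.188 + 0.148 + 0.054 + 0.026 = 0.607
R0 < 1, so the population is declining.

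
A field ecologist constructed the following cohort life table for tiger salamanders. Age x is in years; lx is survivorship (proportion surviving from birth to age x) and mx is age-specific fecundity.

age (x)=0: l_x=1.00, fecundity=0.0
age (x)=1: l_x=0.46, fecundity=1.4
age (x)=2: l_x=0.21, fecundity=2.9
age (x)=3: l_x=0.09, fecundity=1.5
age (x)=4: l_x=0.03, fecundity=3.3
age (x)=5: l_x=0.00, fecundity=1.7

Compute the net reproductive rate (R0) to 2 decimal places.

lx·mx by age: 0, 0.644, 0.609, 0.135, 0.099, 0
R0 = Σ lx·mx = 1.487 → 1.49

1.49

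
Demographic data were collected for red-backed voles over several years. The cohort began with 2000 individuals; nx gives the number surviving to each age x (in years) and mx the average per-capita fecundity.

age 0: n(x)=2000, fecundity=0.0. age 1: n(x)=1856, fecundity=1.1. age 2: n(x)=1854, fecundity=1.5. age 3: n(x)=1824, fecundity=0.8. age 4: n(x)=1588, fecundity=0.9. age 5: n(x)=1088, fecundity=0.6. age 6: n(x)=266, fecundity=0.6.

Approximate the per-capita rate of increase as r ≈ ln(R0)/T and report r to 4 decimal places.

lx = nx/n0 = nx/2000: 1, 0.928, 0.927, 0.912, 0.794, 0.544, 0.133
R0 = Σ lx·mx = 0 + 1.0208 + 1.3905 + 0.7296 + 0.7146 + 0.3264 + 0.0798 = 4.2617
Σ x·lx·mx = 10.9598; T = 10.9598/4.2617 = 2.5717…
r ≈ ln(R0)/T = ln(4.2617)/2.5717… = 0.563701… → 0.5637

0.5637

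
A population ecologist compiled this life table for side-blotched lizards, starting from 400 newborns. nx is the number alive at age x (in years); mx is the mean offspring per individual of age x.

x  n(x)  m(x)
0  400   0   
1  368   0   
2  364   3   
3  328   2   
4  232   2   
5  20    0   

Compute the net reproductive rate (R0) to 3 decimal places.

5.530

lx = nx/n0 = nx/400: 1, 0.92, 0.91, 0.82, 0.58, 0.05
lx·mx by age: 0, 0, 2.73, 1.64, 1.16, 0
R0 = Σ lx·mx = 5.53 → 5.530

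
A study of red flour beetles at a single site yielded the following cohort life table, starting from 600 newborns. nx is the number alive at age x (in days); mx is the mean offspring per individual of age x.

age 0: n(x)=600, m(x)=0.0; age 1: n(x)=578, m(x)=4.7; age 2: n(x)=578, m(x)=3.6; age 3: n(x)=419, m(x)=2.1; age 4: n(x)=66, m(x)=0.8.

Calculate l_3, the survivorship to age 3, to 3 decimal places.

l_3 = n_3/n_0 = 419/600 = 0.698333… → 0.698

0.698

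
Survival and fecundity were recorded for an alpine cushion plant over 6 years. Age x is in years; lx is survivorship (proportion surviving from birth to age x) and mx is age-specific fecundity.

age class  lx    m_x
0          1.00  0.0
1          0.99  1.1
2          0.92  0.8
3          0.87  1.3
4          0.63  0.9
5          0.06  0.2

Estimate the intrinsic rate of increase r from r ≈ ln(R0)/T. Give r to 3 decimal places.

R0 = Σ lx·mx = 0 + 1.089 + 0.736 + 1.131 + 0.567 + 0.012 = 3.535
Σ x·lx·mx = 8.282; T = 8.282/3.535 = 2.34286…
r ≈ ln(R0)/T = ln(3.535)/2.34286… = 0.53896… → 0.539

0.539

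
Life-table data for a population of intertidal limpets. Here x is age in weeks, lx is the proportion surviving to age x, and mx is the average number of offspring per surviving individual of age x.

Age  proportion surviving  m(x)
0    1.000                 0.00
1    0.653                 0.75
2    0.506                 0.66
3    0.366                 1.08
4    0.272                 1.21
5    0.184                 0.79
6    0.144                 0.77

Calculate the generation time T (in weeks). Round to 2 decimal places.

lx·mx: 0, 0.48975, 0.33396, 0.39528, 0.32912, 0.14536, 0.11088 → R0 = 1.80435
x·lx·mx: 0, 0.48975, 0.66792, 1.18584, 1.31648, 0.7268, 0.66528 → Σ = 5.05207
T = 5.05207 / 1.80435 = 2.799939… → 2.80

2.80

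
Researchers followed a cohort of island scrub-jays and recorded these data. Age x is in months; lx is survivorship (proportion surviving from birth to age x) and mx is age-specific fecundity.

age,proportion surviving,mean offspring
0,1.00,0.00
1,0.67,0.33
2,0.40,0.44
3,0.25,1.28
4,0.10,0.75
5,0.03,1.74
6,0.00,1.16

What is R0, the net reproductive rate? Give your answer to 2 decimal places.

0.84

lx·mx by age: 0, 0.2211, 0.176, 0.32, 0.075, 0.0522, 0
R0 = Σ lx·mx = 0.8443 → 0.84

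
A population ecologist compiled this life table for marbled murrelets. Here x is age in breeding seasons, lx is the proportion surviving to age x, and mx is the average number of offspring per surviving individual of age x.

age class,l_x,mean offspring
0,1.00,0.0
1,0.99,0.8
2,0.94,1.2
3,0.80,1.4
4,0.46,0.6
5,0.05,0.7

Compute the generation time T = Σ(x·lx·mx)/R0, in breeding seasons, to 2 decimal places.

2.29

lx·mx: 0, 0.792, 1.128, 1.12, 0.276, 0.035 → R0 = 3.351
x·lx·mx: 0, 0.792, 2.256, 3.36, 1.104, 0.175 → Σ = 7.687
T = 7.687 / 3.351 = 2.293942… → 2.29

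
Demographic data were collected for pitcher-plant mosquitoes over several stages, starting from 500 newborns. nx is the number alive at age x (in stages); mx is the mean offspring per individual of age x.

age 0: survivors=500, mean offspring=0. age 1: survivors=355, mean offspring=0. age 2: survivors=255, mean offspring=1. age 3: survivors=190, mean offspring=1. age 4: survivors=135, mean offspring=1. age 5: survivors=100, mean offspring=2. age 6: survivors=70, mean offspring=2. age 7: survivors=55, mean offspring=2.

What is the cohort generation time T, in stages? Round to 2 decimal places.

lx = nx/n0 = nx/500: 1, 0.71, 0.51, 0.38, 0.27, 0.2, 0.14, 0.11
lx·mx: 0, 0, 0.51, 0.38, 0.27, 0.4, 0.28, 0.22 → R0 = 2.06
x·lx·mx: 0, 0, 1.02, 1.14, 1.08, 2, 1.68, 1.54 → Σ = 8.46
T = 8.46 / 2.06 = 4.106796… → 4.11

4.11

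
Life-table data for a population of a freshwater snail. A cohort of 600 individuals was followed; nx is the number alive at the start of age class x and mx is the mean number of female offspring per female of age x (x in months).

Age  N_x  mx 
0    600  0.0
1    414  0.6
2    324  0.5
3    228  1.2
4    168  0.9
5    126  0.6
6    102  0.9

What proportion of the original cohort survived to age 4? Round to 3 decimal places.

0.280

l_4 = n_4/n_0 = 168/600 = 0.28 → 0.280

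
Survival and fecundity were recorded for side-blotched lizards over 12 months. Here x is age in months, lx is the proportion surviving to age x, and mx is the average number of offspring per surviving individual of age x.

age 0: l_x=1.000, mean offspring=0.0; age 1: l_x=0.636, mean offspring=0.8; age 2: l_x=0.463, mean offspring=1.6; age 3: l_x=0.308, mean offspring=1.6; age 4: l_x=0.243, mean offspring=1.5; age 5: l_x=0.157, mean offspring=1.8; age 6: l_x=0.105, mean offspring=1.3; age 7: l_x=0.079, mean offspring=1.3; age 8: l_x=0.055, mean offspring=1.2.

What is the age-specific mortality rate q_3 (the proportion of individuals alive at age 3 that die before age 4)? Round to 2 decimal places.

q_3 = (l_3 − l_4) / l_3 = (0.308 − 0.243) / 0.308
     = 0.065 / 0.308 = 0.211039… → 0.21

0.21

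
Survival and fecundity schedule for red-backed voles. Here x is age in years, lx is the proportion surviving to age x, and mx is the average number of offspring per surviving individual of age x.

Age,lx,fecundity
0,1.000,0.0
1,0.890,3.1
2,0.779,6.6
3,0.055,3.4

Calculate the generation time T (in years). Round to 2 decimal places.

lx·mx: 0, 2.759, 5.1414, 0.187 → R0 = 8.0874
x·lx·mx: 0, 2.759, 10.2828, 0.561 → Σ = 13.6028
T = 13.6028 / 8.0874 = 1.681974… → 1.68

1.68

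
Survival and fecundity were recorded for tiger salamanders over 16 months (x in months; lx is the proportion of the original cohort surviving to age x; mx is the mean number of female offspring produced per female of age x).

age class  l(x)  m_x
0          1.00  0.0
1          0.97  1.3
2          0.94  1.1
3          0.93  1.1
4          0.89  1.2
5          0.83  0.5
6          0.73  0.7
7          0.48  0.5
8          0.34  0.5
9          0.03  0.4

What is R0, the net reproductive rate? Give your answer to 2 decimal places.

5.73

lx·mx by age: 0, 1.261, 1.034, 1.023, 1.068, 0.415, 0.511, 0.24, 0.17, 0.012
R0 = Σ lx·mx = 5.734 → 5.73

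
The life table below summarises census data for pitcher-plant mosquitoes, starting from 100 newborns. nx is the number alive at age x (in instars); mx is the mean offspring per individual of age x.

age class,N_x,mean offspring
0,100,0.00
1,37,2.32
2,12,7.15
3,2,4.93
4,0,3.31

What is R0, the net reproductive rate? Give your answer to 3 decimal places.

1.815

lx = nx/n0 = nx/100: 1, 0.37, 0.12, 0.02, 0
lx·mx by age: 0, 0.8584, 0.858, 0.0986, 0
R0 = Σ lx·mx = 1.815 → 1.815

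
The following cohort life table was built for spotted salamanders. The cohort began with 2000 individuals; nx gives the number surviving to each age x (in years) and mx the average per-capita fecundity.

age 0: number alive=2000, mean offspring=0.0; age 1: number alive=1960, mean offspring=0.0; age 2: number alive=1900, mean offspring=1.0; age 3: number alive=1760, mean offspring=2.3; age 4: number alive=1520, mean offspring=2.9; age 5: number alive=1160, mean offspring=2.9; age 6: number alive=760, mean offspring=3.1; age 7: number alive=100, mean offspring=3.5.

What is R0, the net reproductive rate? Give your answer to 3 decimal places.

lx = nx/n0 = nx/2000: 1, 0.98, 0.95, 0.88, 0.76, 0.58, 0.38, 0.05
lx·mx by age: 0, 0, 0.95, 2.024, 2.204, 1.682, 1.178, 0.175
R0 = Σ lx·mx = 8.213 → 8.213

8.213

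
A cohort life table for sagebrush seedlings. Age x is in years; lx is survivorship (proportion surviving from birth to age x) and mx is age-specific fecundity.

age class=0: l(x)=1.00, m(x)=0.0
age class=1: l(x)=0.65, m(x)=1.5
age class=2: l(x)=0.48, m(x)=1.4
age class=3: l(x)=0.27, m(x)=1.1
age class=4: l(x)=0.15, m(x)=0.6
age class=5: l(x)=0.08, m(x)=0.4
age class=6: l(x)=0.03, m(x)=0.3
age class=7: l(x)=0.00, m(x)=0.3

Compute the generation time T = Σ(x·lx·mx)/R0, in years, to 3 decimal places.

1.824

lx·mx: 0, 0.975, 0.672, 0.297, 0.09, 0.032, 0.009, 0 → R0 = 2.075
x·lx·mx: 0, 0.975, 1.344, 0.891, 0.36, 0.16, 0.054, 0 → Σ = 3.784
T = 3.784 / 2.075 = 1.823614… → 1.824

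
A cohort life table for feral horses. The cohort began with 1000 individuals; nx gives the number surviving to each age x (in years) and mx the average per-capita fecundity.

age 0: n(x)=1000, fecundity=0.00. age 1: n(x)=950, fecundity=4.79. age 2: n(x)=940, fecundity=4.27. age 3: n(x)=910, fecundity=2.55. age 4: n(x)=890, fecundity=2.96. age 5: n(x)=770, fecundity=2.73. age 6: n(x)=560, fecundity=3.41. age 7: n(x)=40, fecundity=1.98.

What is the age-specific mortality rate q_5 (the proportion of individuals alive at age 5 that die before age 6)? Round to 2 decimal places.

0.27

lx = nx/n0 = nx/1000: 1, 0.95, 0.94, 0.91, 0.89, 0.77, 0.56, 0.04
q_5 = (l_5 − l_6) / l_5 = (0.77 − 0.56) / 0.77
     = 0.21 / 0.77 = 0.272727… → 0.27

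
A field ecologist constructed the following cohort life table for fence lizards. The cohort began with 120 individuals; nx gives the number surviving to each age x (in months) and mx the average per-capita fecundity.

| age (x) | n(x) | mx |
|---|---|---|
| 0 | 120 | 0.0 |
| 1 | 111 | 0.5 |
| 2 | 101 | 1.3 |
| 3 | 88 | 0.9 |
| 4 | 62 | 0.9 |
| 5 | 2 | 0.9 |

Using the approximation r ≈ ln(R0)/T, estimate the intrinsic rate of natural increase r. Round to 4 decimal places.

0.4074

lx = nx/n0 = nx/120: 1, 0.925, 0.84167…, 0.73333…, 0.51667…, 0.01667…
R0 = Σ lx·mx = 0 + 0.4625 + 1.09417… + 0.66… + 0.465… + 0.015… = 2.696667…
Σ x·lx·mx = 6.565833…; T = 6.565833…/2.696667… = 2.4348…
r ≈ ln(R0)/T = ln(2.696667…)/2.4348… = 0.407433… → 0.4074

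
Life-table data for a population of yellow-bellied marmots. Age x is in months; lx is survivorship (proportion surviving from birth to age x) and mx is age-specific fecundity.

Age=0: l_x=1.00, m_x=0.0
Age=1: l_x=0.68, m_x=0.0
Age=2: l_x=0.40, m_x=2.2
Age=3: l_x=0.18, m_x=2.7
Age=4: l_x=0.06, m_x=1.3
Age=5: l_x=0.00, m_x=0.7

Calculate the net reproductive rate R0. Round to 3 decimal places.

lx·mx by age: 0, 0, 0.88, 0.486, 0.078, 0
R0 = Σ lx·mx = 1.444 → 1.444

1.444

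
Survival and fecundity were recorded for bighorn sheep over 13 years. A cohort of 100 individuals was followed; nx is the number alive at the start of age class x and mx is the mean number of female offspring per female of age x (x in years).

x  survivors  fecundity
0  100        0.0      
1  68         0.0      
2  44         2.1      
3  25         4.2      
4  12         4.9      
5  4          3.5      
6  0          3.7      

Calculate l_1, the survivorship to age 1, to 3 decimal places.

l_1 = n_1/n_0 = 68/100 = 0.68 → 0.680

0.680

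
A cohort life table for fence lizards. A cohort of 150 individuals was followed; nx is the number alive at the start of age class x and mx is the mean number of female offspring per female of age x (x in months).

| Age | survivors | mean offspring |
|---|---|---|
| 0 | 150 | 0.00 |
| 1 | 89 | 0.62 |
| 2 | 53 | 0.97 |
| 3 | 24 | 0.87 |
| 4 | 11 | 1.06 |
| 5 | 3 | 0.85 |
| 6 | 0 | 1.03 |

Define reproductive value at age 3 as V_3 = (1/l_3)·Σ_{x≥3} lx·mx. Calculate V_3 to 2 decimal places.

1.46

lx = nx/n0 = nx/150: 1, 0.59333…, 0.35333…, 0.16, 0.07333…, 0.02, 0
lx·mx for x ≥ 3: 0.1392, 0.077733…, 0.017, 0 → sum = 0.233933…
V_3 = 0.233933… / l_3 = 0.233933… / 0.16 = 1.462083… → 1.46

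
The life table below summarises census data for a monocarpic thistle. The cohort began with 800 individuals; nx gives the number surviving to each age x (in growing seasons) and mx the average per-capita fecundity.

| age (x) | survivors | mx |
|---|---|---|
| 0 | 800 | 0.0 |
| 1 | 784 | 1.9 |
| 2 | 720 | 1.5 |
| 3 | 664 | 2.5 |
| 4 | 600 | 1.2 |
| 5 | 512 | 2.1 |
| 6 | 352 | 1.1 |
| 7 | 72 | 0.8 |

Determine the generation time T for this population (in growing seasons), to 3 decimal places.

lx = nx/n0 = nx/800: 1, 0.98, 0.9, 0.83, 0.75, 0.64, 0.44, 0.09
lx·mx: 0, 1.862, 1.35, 2.075, 0.9, 1.344, 0.484, 0.072 → R0 = 8.087
x·lx·mx: 0, 1.862, 2.7, 6.225, 3.6, 6.72, 2.904, 0.504 → Σ = 24.515
T = 24.515 / 8.087 = 3.031408… → 3.031

3.031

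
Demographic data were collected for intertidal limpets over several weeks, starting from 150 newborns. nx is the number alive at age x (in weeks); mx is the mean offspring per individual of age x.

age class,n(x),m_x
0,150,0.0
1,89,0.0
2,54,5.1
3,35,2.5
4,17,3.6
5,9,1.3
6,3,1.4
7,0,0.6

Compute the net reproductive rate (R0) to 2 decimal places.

2.93

lx = nx/n0 = nx/150: 1, 0.59333…, 0.36, 0.23333…, 0.11333…, 0.06, 0.02, 0
lx·mx by age: 0, 0, 1.836, 0.583333…, 0.408…, 0.078, 0.028, 0
R0 = Σ lx·mx = 2.933333… → 2.93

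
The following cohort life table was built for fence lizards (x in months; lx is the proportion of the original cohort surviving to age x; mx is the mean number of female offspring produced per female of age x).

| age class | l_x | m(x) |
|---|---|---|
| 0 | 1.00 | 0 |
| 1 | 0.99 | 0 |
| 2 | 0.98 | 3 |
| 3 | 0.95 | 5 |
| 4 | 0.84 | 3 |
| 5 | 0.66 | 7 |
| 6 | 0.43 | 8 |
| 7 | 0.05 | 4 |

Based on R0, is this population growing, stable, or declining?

R0 = Σ lx·mx = 0 + 0 + 2.94 + 4.75 + 2.52 + 4.62 + 3.44 + 0.2 = 18.47
R0 > 1, so the population is growing.

growing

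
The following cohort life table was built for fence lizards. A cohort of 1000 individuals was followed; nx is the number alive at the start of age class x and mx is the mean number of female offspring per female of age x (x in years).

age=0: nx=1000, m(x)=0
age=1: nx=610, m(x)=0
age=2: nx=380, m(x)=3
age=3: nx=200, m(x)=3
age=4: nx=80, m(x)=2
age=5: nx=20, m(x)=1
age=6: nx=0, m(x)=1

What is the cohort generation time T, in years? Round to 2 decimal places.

lx = nx/n0 = nx/1000: 1, 0.61, 0.38, 0.2, 0.08, 0.02, 0
lx·mx: 0, 0, 1.14, 0.6, 0.16, 0.02, 0 → R0 = 1.92
x·lx·mx: 0, 0, 2.28, 1.8, 0.64, 0.1, 0 → Σ = 4.82
T = 4.82 / 1.92 = 2.510417… → 2.51

2.51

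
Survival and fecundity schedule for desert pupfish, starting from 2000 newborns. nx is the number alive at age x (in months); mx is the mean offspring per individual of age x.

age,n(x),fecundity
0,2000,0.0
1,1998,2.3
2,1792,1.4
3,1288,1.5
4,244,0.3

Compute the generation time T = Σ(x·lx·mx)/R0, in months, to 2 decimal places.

lx = nx/n0 = nx/2000: 1, 0.999, 0.896, 0.644, 0.122
lx·mx: 0, 2.2977, 1.2544, 0.966, 0.0366 → R0 = 4.5547
x·lx·mx: 0, 2.2977, 2.5088, 2.898, 0.1464 → Σ = 7.8509
T = 7.8509 / 4.5547 = 1.723692… → 1.72

1.72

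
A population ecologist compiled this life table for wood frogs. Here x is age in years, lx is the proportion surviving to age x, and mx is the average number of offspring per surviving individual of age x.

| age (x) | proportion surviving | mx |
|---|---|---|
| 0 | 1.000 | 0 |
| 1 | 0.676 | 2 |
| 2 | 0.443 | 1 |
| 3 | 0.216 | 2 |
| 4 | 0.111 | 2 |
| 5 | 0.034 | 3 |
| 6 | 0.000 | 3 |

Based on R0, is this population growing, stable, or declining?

growing

R0 = Σ lx·mx = 0 + 1.352 + 0.443 + 0.432 + 0.222 + 0.102 + 0 = 2.551
R0 > 1, so the population is growing.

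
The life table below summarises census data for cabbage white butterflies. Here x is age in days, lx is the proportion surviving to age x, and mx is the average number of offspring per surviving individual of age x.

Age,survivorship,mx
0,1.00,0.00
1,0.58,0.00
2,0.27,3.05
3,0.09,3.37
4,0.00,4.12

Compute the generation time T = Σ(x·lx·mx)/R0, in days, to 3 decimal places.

lx·mx: 0, 0, 0.8235, 0.3033, 0 → R0 = 1.1268
x·lx·mx: 0, 0, 1.647, 0.9099, 0 → Σ = 2.5569
T = 2.5569 / 1.1268 = 2.269169… → 2.269

2.269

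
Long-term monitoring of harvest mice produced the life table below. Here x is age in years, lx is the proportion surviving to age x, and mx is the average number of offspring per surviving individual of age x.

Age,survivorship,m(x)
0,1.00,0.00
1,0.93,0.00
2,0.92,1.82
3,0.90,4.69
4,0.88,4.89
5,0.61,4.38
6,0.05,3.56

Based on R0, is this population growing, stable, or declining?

growing

R0 = Σ lx·mx = 0 + 0 + 1.6744 + 4.221 + 4.3032 + 2.6718 + 0.178 = 13.0484
R0 > 1, so the population is growing.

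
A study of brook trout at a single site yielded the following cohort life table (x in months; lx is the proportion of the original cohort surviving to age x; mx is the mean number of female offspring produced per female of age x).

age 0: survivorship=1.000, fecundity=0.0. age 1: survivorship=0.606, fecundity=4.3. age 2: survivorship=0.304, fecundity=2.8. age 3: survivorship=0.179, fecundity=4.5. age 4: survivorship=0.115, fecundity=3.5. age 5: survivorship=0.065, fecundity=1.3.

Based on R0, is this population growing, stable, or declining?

growing

R0 = Σ lx·mx = 0 + 2.6058 + 0.8512 + 0.8055 + 0.4025 + 0.0845 = 4.7495
R0 > 1, so the population is growing.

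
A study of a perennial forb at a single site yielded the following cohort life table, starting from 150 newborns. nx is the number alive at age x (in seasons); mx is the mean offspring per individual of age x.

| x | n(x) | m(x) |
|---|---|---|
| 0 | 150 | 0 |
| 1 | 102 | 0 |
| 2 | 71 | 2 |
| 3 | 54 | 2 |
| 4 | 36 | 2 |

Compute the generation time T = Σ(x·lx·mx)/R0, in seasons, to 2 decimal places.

2.78

lx = nx/n0 = nx/150: 1, 0.68, 0.47333…, 0.36, 0.24
lx·mx: 0, 0, 0.946667…, 0.72, 0.48 → R0 = 2.146667…
x·lx·mx: 0, 0, 1.893333…, 2.16, 1.92 → Σ = 5.973333…
T = 5.973333… / 2.146667… = 2.782609… → 2.78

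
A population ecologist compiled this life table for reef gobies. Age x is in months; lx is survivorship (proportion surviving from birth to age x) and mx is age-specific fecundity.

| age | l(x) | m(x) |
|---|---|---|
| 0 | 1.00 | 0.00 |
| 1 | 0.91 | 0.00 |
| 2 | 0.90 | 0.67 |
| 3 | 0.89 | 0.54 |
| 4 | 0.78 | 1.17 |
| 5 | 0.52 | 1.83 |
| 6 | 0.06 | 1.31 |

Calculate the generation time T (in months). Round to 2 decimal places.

3.81

lx·mx: 0, 0, 0.603, 0.4806, 0.9126, 0.9516, 0.0786 → R0 = 3.0264
x·lx·mx: 0, 0, 1.206, 1.4418, 3.6504, 4.758, 0.4716 → Σ = 11.5278
T = 11.5278 / 3.0264 = 3.80908… → 3.81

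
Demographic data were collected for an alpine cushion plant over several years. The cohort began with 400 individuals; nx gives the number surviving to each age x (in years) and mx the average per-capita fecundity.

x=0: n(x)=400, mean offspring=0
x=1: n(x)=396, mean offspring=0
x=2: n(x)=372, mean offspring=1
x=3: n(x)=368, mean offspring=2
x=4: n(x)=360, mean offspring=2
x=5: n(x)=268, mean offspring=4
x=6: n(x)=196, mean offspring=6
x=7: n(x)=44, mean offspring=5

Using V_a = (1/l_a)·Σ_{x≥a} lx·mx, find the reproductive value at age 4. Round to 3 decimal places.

8.856

lx = nx/n0 = nx/400: 1, 0.99, 0.93, 0.92, 0.9, 0.67, 0.49, 0.11
lx·mx for x ≥ 4: 1.8, 2.68, 2.94, 0.55 → sum = 7.97
V_4 = 7.97 / l_4 = 7.97 / 0.9 = 8.855556… → 8.856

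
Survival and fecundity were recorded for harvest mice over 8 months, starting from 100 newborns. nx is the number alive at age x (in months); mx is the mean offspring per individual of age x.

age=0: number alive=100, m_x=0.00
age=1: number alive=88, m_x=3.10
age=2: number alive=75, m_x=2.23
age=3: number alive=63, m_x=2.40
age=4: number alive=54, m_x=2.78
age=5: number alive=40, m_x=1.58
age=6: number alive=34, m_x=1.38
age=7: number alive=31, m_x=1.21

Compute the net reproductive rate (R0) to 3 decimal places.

8.890

lx = nx/n0 = nx/100: 1, 0.88, 0.75, 0.63, 0.54, 0.4, 0.34, 0.31
lx·mx by age: 0, 2.728, 1.6725, 1.512, 1.5012, 0.632, 0.4692, 0.3751
R0 = Σ lx·mx = 8.89 → 8.890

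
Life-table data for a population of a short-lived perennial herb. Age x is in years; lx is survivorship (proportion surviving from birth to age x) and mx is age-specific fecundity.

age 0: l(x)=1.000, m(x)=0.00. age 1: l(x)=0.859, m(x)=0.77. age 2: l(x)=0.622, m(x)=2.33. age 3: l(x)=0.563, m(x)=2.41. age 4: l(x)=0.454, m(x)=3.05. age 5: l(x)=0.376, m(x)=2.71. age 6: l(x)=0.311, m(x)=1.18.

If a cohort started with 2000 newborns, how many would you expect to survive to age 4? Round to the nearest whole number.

908

Expected survivors = N0 · l_4 = 2000 × 0.454 = 908 → 908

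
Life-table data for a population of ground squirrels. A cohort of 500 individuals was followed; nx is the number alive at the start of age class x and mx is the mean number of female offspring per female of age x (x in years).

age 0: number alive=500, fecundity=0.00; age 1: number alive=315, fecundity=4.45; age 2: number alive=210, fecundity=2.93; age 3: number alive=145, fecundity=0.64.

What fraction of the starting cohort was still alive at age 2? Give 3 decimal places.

l_2 = n_2/n_0 = 210/500 = 0.42 → 0.420

0.420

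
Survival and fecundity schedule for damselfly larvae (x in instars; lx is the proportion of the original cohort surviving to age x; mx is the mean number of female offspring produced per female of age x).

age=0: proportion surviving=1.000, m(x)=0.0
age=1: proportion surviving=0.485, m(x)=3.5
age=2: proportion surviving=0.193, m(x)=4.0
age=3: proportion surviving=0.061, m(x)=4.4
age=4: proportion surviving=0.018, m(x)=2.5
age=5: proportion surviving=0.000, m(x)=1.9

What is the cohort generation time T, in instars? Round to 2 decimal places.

lx·mx: 0, 1.6975, 0.772, 0.2684, 0.045, 0 → R0 = 2.7829
x·lx·mx: 0, 1.6975, 1.544, 0.8052, 0.18, 0 → Σ = 4.2267
T = 4.2267 / 2.7829 = 1.518811… → 1.52

1.52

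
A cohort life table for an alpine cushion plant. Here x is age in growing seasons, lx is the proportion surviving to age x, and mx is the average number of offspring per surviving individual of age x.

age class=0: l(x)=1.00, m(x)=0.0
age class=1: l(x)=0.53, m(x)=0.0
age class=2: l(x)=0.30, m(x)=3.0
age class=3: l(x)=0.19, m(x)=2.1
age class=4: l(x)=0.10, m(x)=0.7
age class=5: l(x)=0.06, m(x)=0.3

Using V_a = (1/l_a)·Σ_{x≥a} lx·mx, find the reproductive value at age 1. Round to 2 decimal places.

2.62

lx·mx for x ≥ 1: 0, 0.9, 0.399, 0.07, 0.018 → sum = 1.387
V_1 = 1.387 / l_1 = 1.387 / 0.53 = 2.616981… → 2.62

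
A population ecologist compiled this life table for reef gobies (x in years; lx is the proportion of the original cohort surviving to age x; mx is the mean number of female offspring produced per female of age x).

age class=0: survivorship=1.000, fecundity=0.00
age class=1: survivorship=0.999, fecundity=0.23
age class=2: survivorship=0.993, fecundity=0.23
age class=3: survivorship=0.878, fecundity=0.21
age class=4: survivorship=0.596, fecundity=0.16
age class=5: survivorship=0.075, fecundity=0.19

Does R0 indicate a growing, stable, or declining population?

R0 = Σ lx·mx = 0 + 0.22977 + 0.22839 + 0.18438 + 0.09536 + 0.01425 = 0.75215
R0 < 1, so the population is declining.

declining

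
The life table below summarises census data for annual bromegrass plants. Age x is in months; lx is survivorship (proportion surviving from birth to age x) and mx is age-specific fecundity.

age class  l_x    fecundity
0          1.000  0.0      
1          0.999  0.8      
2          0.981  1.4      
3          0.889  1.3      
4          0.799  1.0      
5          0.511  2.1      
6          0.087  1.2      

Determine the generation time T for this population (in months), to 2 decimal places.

3.05

lx·mx: 0, 0.7992, 1.3734, 1.1557, 0.799, 1.0731, 0.1044 → R0 = 5.3048
x·lx·mx: 0, 0.7992, 2.7468, 3.4671, 3.196, 5.3655, 0.6264 → Σ = 16.201
T = 16.201 / 5.3048 = 3.054027… → 3.05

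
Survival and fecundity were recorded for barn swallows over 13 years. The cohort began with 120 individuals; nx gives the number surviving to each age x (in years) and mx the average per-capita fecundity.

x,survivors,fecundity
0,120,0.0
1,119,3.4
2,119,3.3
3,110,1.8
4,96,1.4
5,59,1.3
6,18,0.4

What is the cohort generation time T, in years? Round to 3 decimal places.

2.265

lx = nx/n0 = nx/120: 1, 0.99167…, 0.99167…, 0.91667…, 0.8, 0.49167…, 0.15
lx·mx: 0, 3.371667…, 3.2725…, 1.65…, 1.12, 0.639167…, 0.06 → R0 = 10.113333…
x·lx·mx: 0, 3.371667…, 6.545…, 4.95…, 4.48, 3.195833…, 0.36 → Σ = 22.9025…
T = 22.9025… / 10.113333… = 2.264585… → 2.265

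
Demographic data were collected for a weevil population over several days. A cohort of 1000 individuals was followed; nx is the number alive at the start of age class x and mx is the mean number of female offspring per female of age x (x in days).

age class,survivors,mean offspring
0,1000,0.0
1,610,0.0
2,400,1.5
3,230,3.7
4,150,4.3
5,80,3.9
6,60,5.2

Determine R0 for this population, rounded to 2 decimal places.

lx = nx/n0 = nx/1000: 1, 0.61, 0.4, 0.23, 0.15, 0.08, 0.06
lx·mx by age: 0, 0, 0.6, 0.851, 0.645, 0.312, 0.312
R0 = Σ lx·mx = 2.72 → 2.72

2.72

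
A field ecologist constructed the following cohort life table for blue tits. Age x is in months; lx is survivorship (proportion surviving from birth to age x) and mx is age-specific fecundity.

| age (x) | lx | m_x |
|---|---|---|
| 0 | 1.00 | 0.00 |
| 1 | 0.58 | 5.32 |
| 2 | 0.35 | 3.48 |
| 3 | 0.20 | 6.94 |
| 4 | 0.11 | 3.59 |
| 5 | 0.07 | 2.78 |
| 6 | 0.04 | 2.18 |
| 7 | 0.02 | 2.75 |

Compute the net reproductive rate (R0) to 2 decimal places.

6.42

lx·mx by age: 0, 3.0856, 1.218, 1.388, 0.3949, 0.1946, 0.0872, 0.055
R0 = Σ lx·mx = 6.4233 → 6.42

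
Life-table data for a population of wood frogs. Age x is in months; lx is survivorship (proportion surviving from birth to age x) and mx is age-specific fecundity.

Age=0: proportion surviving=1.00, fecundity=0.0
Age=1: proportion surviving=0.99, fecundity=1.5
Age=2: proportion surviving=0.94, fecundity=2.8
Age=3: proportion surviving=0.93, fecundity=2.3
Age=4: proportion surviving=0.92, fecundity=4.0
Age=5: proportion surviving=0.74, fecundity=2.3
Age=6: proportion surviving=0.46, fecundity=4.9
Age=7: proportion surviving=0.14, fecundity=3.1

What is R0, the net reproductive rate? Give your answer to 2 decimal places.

14.33

lx·mx by age: 0, 1.485, 2.632, 2.139, 3.68, 1.702, 2.254, 0.434
R0 = Σ lx·mx = 14.326 → 14.33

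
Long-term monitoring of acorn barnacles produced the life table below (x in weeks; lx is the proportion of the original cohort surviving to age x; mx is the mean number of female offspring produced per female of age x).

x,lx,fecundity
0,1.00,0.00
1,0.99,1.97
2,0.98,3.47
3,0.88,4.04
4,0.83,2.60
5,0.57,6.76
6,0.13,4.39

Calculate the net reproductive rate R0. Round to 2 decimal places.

lx·mx by age: 0, 1.9503, 3.4006, 3.5552, 2.158, 3.8532, 0.5707
R0 = Σ lx·mx = 15.488 → 15.49

15.49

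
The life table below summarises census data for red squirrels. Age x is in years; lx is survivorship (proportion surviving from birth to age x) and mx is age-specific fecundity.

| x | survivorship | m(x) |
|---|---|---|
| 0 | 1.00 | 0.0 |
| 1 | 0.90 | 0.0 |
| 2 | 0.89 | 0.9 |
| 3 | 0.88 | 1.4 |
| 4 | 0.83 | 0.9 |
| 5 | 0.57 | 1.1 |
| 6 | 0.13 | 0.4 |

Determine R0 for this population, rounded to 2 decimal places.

3.46

lx·mx by age: 0, 0, 0.801, 1.232, 0.747, 0.627, 0.052
R0 = Σ lx·mx = 3.459 → 3.46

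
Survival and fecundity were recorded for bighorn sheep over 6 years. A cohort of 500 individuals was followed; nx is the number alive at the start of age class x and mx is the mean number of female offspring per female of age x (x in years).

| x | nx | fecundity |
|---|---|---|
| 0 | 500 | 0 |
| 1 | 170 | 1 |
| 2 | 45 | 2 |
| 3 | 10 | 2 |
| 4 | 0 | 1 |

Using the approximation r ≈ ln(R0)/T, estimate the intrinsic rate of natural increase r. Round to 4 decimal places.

lx = nx/n0 = nx/500: 1, 0.34, 0.09, 0.02, 0
R0 = Σ lx·mx = 0 + 0.34 + 0.18 + 0.04 + 0 = 0.56
Σ x·lx·mx = 0.82; T = 0.82/0.56 = 1.46429…
r ≈ ln(R0)/T = ln(0.56)/1.46429… = -0.395974… → -0.3960

-0.3960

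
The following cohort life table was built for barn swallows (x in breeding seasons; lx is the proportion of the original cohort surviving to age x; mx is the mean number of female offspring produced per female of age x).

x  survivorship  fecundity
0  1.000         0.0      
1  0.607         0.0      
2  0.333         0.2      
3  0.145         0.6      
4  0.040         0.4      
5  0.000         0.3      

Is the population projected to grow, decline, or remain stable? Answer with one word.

declining

R0 = Σ lx·mx = 0 + 0 + 0.0666 + 0.087 + 0.016 + 0 = 0.1696
R0 < 1, so the population is declining.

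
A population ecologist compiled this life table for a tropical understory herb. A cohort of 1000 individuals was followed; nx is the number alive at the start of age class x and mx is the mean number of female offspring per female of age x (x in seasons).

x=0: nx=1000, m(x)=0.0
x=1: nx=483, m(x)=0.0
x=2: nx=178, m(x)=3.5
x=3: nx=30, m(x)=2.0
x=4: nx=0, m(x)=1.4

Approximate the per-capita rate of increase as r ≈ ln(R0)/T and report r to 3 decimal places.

lx = nx/n0 = nx/1000: 1, 0.483, 0.178, 0.03, 0
R0 = Σ lx·mx = 0 + 0 + 0.623 + 0.06 + 0 = 0.683
Σ x·lx·mx = 1.426; T = 1.426/0.683 = 2.08785…
r ≈ ln(R0)/T = ln(0.683)/2.08785… = -0.18261… → -0.183

-0.183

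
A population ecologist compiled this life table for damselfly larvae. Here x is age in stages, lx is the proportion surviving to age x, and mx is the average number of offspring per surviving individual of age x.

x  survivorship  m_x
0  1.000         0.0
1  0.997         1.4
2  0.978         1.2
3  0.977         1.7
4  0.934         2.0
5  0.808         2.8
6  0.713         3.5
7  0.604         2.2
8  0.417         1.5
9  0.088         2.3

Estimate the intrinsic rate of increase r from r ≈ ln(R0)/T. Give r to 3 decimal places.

R0 = Σ lx·mx = 0 + 1.3958 + 1.1736 + 1.6609 + 1.868 + 2.2624 + 2.4955 + 1.3288 + 0.6255 + 0.2024 = 13.0129
Σ x·lx·mx = 58.6099; T = 58.6099/13.0129 = 4.50398…
r ≈ ln(R0)/T = ln(13.0129)/4.50398… = 0.5697… → 0.570

0.570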